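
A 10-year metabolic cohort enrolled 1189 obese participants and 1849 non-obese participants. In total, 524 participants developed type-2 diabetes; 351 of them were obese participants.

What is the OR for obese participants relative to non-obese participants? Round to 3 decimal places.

obese participants without the outcome: 1189 − 351 = 838
non-obese participants with the outcome: 524 − 351 = 173
non-obese participants without the outcome: 1849 − 173 = 1676
OR = (351 × 1676) / (838 × 173) = 588276/144974 ≈ 4.058

OR = 4.058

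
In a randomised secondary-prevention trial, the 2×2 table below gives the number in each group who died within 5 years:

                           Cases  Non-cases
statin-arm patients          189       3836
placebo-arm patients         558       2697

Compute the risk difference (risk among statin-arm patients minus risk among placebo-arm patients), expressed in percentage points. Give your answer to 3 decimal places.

risk, statin-arm patients = 189/4025 = 0.04696
risk, placebo-arm patients = 558/3255 = 0.17143
risk difference = 0.04696 − 0.17143 = -0.12447 → -12.447 percentage points

-12.447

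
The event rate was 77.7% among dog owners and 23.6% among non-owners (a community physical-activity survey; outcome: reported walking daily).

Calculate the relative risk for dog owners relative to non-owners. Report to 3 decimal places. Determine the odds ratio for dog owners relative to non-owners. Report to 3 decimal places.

RR = 0.7770 / 0.2360 = 3.292
odds, dog owners = 0.7770/0.2230 = 3.4843
odds, non-owners = 0.2360/0.7640 = 0.3089
OR = 3.4843 / 0.3089 = 11.280

RR = 3.292; OR = 11.280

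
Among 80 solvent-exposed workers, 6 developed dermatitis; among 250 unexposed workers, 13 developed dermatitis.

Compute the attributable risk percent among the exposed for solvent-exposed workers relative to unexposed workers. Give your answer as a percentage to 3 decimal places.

30.667%

risk, solvent-exposed workers = 6/80 = 0.0750
risk, unexposed workers = 13/250 = 0.0520
AR% = (0.0750 − 0.0520) / 0.0750 = 0.3067 → 30.667%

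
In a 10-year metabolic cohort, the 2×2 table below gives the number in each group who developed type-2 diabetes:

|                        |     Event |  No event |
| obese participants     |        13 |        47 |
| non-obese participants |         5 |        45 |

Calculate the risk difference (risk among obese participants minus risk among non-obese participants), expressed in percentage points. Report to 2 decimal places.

RD: 11.67

risk, obese participants = 13/60 = 0.2167
risk, non-obese participants = 5/50 = 0.1000
risk difference = 0.2167 − 0.1000 = 0.1167 → 11.67 percentage points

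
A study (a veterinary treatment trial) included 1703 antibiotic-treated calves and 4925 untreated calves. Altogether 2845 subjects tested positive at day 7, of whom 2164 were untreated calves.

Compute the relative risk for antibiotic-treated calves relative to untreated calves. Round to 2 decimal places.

0.91

antibiotic-treated calves with the outcome: 2845 − 2164 = 681
antibiotic-treated calves without the outcome: 1703 − 681 = 1022
untreated calves without the outcome: 4925 − 2164 = 2761
risk, antibiotic-treated calves = 681/1703 = 0.3999
risk, untreated calves = 2164/4925 = 0.4394
RR = 0.3999 / 0.4394 = 0.91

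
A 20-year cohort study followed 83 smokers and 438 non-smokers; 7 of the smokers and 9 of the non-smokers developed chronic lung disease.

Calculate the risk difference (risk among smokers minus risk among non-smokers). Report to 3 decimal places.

risk, smokers = 7/83 = 0.08434
risk, non-smokers = 9/438 = 0.02055
risk difference = 0.08434 − 0.02055 = 0.064

RD = 0.064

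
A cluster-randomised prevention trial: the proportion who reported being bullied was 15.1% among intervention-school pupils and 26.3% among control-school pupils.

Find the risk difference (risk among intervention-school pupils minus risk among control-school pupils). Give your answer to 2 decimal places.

risk difference = 0.1510 − 0.2630 = -0.11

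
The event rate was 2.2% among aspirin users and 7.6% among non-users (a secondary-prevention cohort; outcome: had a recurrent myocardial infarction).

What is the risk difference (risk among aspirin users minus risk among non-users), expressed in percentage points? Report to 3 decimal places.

RD ≈ -5.400

risk difference = 0.02200 − 0.07600 = -0.05400 → -5.400 percentage points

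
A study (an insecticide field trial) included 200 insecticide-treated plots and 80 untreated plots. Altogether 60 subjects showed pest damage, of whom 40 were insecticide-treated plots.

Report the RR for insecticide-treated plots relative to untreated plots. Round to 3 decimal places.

insecticide-treated plots without the outcome: 200 − 40 = 160
untreated plots with the outcome: 60 − 40 = 20
untreated plots without the outcome: 80 − 20 = 60
risk, insecticide-treated plots = 40/200 = 0.2000
risk, untreated plots = 20/80 = 0.2500
RR = 0.2000 / 0.2500 = 0.800

RR = 0.800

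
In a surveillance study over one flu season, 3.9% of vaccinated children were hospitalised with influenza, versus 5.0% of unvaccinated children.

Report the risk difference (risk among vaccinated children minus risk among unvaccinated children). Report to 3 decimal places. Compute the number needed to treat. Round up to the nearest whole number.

RD = -0.011; NNT = 91

risk difference = 0.03900 − 0.05000 = -0.011
absolute risk difference = 0.011000
1 / 0.011000 = 90.909 → round up → 91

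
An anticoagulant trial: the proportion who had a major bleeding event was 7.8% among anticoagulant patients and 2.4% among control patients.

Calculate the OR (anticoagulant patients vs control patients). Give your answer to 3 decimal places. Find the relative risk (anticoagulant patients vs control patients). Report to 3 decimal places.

odds, anticoagulant patients = 0.07800/0.92200 = 0.08460
odds, control patients = 0.02400/0.97600 = 0.02459
OR = 0.08460 / 0.02459 = 3.440
RR = 0.07800 / 0.02400 = 3.250

OR = 3.440; RR = 3.250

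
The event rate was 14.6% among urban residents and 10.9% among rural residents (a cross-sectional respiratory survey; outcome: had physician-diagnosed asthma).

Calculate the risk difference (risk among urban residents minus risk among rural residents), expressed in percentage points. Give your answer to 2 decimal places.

risk difference = 0.1460 − 0.1090 = 0.0370 → 3.70 percentage points

3.70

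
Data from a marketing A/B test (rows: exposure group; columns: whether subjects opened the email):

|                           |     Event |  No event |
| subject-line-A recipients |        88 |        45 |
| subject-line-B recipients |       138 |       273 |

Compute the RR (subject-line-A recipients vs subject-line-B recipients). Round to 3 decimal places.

risk, subject-line-A recipients = 88/133 = 0.6617
risk, subject-line-B recipients = 138/411 = 0.3358
RR = 0.6617 / 0.3358 = 1.971

1.971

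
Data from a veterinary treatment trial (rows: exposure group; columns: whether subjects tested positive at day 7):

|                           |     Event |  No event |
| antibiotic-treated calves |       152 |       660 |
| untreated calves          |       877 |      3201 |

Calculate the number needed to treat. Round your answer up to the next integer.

NNT = 36

risk, antibiotic-treated calves = 152/812 = 0.187192
risk, untreated calves = 877/4078 = 0.215056
absolute risk difference = 0.027864
1 / 0.027864 = 35.889 → round up → 36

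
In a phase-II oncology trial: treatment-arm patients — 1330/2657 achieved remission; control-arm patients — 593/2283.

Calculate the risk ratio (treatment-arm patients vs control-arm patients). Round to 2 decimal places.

risk, treatment-arm patients = 1330/2657 = 0.5006
risk, control-arm patients = 593/2283 = 0.2597
RR = 0.5006 / 0.2597 = 1.93

1.93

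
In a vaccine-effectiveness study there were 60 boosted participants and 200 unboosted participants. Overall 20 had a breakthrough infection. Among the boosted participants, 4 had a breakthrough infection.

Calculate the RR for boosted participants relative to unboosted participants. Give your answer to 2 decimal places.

RR ≈ 0.83

boosted participants without the outcome: 60 − 4 = 56
unboosted participants with the outcome: 20 − 4 = 16
unboosted participants without the outcome: 200 − 16 = 184
risk, boosted participants = 4/60 = 0.0667
risk, unboosted participants = 16/200 = 0.0800
RR = 0.0667 / 0.0800 = 0.83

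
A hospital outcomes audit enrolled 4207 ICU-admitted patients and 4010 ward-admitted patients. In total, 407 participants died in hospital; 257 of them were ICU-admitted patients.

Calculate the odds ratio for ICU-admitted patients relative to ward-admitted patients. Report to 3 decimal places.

ICU-admitted patients without the outcome: 4207 − 257 = 3950
ward-admitted patients with the outcome: 407 − 257 = 150
ward-admitted patients without the outcome: 4010 − 150 = 3860
OR = (257 × 3860) / (3950 × 150) = 992020/592500 ≈ 1.674

1.674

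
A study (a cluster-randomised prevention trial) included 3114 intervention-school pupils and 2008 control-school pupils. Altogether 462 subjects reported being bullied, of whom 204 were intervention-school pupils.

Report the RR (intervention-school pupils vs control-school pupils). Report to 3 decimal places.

intervention-school pupils without the outcome: 3114 − 204 = 2910
control-school pupils with the outcome: 462 − 204 = 258
control-school pupils without the outcome: 2008 − 258 = 1750
risk, intervention-school pupils = 204/3114 = 0.0655
risk, control-school pupils = 258/2008 = 0.1285
RR = 0.0655 / 0.1285 = 0.510

0.510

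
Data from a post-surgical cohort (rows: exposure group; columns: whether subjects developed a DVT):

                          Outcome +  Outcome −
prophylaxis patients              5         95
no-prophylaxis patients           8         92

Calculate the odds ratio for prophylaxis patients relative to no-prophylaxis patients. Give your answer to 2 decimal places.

OR = (5 × 92) / (95 × 8) = 460/760 ≈ 0.61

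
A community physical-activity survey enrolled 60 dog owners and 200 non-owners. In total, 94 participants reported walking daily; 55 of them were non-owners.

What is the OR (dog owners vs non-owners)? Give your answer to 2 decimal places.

OR = 4.90

dog owners with the outcome: 94 − 55 = 39
dog owners without the outcome: 60 − 39 = 21
non-owners without the outcome: 200 − 55 = 145
OR = (39 × 145) / (21 × 55) = 5655/1155 ≈ 4.90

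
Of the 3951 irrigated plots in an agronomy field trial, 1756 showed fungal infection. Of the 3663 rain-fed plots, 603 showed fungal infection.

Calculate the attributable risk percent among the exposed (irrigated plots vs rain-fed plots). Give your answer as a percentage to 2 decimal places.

62.96%

risk, irrigated plots = 1756/3951 = 0.4444
risk, rain-fed plots = 603/3663 = 0.1646
AR% = (0.4444 − 0.1646) / 0.4444 = 0.6296 → 62.96%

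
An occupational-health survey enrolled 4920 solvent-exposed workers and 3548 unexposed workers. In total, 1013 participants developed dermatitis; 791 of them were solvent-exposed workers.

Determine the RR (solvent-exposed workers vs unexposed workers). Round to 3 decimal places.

solvent-exposed workers without the outcome: 4920 − 791 = 4129
unexposed workers with the outcome: 1013 − 791 = 222
unexposed workers without the outcome: 3548 − 222 = 3326
risk, solvent-exposed workers = 791/4920 = 0.1608
risk, unexposed workers = 222/3548 = 0.0626
RR = 0.1608 / 0.0626 = 2.569

RR: 2.569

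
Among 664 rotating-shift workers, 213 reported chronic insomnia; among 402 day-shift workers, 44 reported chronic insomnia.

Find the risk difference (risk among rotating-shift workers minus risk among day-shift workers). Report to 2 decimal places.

RD = 0.21

risk, rotating-shift workers = 213/664 = 0.3208
risk, day-shift workers = 44/402 = 0.1095
risk difference = 0.3208 − 0.1095 = 0.21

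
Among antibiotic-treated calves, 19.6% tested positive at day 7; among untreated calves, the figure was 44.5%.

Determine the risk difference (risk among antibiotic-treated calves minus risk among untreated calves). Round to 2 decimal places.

risk difference = 0.1960 − 0.4450 = -0.25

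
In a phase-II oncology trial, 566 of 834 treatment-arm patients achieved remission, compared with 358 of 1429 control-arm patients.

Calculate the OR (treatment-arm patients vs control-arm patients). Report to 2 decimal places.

OR = (566 × 1071) / (268 × 358) = 606186/95944 ≈ 6.32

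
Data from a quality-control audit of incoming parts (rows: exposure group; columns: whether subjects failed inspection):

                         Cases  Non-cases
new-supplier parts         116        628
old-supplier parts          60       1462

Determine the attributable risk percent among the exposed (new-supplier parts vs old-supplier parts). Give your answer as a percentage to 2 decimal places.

risk, new-supplier parts = 116/744 = 0.15591
risk, old-supplier parts = 60/1522 = 0.03942
AR% = (0.15591 − 0.03942) / 0.15591 = 0.7472 → 74.72%

AR% ≈ 74.72%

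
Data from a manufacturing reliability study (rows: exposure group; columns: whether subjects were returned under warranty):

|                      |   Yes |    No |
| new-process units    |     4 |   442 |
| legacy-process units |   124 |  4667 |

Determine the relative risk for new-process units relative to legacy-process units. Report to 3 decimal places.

risk, new-process units = 4/446 = 0.00897
risk, legacy-process units = 124/4791 = 0.02588
RR = 0.00897 / 0.02588 = 0.347

0.347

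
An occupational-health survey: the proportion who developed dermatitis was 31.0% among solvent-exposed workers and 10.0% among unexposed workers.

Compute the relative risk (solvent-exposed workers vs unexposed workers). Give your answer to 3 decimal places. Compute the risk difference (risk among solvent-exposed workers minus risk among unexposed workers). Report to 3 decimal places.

RR = 0.3100 / 0.1000 = 3.100
risk difference = 0.3100 − 0.1000 = 0.210

RR = 3.100; RD = 0.210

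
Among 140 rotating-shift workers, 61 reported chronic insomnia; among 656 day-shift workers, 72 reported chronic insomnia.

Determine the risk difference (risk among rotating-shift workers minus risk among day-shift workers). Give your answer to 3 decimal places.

risk, rotating-shift workers = 61/140 = 0.4357
risk, day-shift workers = 72/656 = 0.1098
risk difference = 0.4357 − 0.1098 = 0.326

0.326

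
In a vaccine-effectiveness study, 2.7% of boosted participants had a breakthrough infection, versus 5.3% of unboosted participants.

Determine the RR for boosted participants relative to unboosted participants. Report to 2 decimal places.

RR = 0.02700 / 0.05300 = 0.51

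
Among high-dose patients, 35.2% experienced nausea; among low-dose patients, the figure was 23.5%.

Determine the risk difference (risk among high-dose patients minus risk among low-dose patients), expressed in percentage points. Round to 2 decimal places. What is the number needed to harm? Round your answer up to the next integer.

RD = 11.70; NNH = 9

risk difference = 0.3520 − 0.2350 = 0.1170 → 11.70 percentage points
absolute risk difference = 0.117000
1 / 0.117000 = 8.547 → round up → 9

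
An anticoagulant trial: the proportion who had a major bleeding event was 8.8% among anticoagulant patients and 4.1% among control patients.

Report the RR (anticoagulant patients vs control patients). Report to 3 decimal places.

RR = 0.08800 / 0.04100 = 2.146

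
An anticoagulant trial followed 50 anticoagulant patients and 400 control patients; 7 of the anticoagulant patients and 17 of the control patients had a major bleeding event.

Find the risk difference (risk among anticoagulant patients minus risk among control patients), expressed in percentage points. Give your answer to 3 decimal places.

risk, anticoagulant patients = 7/50 = 0.14000
risk, control patients = 17/400 = 0.04250
risk difference = 0.14000 − 0.04250 = 0.09750 → 9.750 percentage points

RD ≈ 9.750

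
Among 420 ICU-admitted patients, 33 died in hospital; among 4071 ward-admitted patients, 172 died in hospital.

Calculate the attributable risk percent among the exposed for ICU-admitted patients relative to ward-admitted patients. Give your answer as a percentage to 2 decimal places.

risk, ICU-admitted patients = 33/420 = 0.07857
risk, ward-admitted patients = 172/4071 = 0.04225
AR% = (0.07857 − 0.04225) / 0.07857 = 0.4623 → 46.23%

46.23%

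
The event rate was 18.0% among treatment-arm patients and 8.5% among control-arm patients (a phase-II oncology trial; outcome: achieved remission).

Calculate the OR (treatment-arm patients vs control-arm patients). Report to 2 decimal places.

odds, treatment-arm patients = 0.1800/0.8200 = 0.2195
odds, control-arm patients = 0.0850/0.9150 = 0.0929
OR = 0.2195 / 0.0929 = 2.36

OR = 2.36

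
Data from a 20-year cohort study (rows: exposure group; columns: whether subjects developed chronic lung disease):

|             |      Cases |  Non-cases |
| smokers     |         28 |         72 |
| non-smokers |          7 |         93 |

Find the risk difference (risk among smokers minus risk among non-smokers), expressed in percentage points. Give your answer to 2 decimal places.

risk, smokers = 28/100 = 0.2800
risk, non-smokers = 7/100 = 0.0700
risk difference = 0.2800 − 0.0700 = 0.2100 → 21.00 percentage points

RD = 21.00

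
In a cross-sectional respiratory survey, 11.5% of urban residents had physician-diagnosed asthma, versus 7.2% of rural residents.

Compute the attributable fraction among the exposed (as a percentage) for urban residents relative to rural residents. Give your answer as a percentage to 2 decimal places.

AR% = (0.1150 − 0.0720) / 0.1150 = 0.3739 → 37.39%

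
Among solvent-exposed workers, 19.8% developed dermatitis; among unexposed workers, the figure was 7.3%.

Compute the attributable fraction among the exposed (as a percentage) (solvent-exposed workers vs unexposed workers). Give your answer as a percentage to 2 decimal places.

AR% = (0.1980 − 0.0730) / 0.1980 = 0.6313 → 63.13%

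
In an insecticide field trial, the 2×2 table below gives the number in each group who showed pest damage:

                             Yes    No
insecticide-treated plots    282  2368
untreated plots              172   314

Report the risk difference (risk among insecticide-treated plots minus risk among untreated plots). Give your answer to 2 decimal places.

RD ≈ -0.25

risk, insecticide-treated plots = 282/2650 = 0.1064
risk, untreated plots = 172/486 = 0.3539
risk difference = 0.1064 − 0.3539 = -0.25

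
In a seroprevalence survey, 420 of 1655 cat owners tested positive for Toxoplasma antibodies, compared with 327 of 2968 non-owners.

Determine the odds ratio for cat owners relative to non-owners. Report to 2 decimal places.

OR = 2.75

odds, cat owners = 420/1235 = 0.3401
odds, non-owners = 327/2641 = 0.1238
OR = 0.3401 / 0.1238 = 2.75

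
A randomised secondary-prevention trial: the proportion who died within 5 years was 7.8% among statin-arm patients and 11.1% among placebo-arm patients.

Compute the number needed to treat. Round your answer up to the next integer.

NNT = 31

absolute risk difference = 0.033000
1 / 0.033000 = 30.303 → round up → 31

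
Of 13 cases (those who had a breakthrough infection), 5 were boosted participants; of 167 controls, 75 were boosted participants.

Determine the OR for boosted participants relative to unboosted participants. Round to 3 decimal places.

OR = (5 × 92) / (75 × 8) = 460/600 ≈ 0.767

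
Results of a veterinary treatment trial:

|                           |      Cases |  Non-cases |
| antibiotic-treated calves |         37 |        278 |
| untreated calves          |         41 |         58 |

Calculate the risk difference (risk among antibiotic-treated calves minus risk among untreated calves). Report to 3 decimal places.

RD: -0.297

risk, antibiotic-treated calves = 37/315 = 0.1175
risk, untreated calves = 41/99 = 0.4141
risk difference = 0.1175 − 0.4141 = -0.297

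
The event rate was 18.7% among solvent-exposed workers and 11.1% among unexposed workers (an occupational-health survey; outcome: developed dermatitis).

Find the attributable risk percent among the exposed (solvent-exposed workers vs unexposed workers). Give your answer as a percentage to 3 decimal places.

AR% = (0.1870 − 0.1110) / 0.1870 = 0.4064 → 40.642%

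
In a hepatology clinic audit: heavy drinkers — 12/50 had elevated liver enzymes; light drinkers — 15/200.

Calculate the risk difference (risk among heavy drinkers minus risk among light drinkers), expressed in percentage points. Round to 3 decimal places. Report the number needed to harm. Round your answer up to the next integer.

RD = 16.500; NNH = 7

risk, heavy drinkers = 12/50 = 0.2400
risk, light drinkers = 15/200 = 0.0750
risk difference = 0.2400 − 0.0750 = 0.1650 → 16.500 percentage points
absolute risk difference = 0.165000
1 / 0.165000 = 6.061 → round up → 7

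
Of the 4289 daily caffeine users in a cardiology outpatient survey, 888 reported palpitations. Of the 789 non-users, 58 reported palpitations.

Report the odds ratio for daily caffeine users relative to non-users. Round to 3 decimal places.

OR = (888 × 731) / (3401 × 58) = 649128/197258 ≈ 3.291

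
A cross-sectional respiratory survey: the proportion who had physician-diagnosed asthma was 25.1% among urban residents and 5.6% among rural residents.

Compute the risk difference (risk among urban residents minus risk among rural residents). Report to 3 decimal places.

risk difference = 0.2510 − 0.0560 = 0.195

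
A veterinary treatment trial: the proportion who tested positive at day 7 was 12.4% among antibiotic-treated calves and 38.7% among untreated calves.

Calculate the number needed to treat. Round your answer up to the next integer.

absolute risk difference = 0.263000
1 / 0.263000 = 3.802 → round up → 4

NNT: 4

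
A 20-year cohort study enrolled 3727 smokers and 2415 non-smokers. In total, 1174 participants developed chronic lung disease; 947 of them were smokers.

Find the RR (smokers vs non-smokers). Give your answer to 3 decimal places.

smokers without the outcome: 3727 − 947 = 2780
non-smokers with the outcome: 1174 − 947 = 227
non-smokers without the outcome: 2415 − 227 = 2188
risk, smokers = 947/3727 = 0.2541
risk, non-smokers = 227/2415 = 0.0940
RR = 0.2541 / 0.0940 = 2.703

2.703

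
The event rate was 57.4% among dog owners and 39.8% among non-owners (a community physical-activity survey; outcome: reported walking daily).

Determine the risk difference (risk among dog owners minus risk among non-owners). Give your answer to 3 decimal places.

risk difference = 0.5740 − 0.3980 = 0.176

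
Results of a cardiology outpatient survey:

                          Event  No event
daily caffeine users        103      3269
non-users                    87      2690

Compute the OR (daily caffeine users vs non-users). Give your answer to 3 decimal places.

0.974

odds, daily caffeine users = 103/3269 = 0.03151
odds, non-users = 87/2690 = 0.03234
OR = 0.03151 / 0.03234 = 0.974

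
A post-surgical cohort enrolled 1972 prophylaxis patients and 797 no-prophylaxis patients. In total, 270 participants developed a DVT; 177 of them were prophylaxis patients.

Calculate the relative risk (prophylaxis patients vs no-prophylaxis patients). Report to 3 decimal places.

prophylaxis patients without the outcome: 1972 − 177 = 1795
no-prophylaxis patients with the outcome: 270 − 177 = 93
no-prophylaxis patients without the outcome: 797 − 93 = 704
risk, prophylaxis patients = 177/1972 = 0.0898
risk, no-prophylaxis patients = 93/797 = 0.1167
RR = 0.0898 / 0.1167 = 0.769

RR: 0.769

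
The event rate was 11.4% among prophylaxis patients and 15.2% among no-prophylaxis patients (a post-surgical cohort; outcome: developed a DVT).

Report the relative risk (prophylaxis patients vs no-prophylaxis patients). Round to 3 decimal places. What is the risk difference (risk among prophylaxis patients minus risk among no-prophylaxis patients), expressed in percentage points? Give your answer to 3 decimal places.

RR = 0.1140 / 0.1520 = 0.750
risk difference = 0.1140 − 0.1520 = -0.0380 → -3.800 percentage points

RR = 0.750; RD = -3.800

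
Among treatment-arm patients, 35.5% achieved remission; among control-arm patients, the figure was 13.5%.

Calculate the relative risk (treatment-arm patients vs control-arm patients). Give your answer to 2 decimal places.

RR = 0.3550 / 0.1350 = 2.63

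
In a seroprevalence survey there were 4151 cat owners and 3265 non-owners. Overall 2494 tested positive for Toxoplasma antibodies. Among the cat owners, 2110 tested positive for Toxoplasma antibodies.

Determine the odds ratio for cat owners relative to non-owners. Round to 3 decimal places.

cat owners without the outcome: 4151 − 2110 = 2041
non-owners with the outcome: 2494 − 2110 = 384
non-owners without the outcome: 3265 − 384 = 2881
OR = (2110 × 2881) / (2041 × 384) = 6078910/783744 ≈ 7.756

OR: 7.756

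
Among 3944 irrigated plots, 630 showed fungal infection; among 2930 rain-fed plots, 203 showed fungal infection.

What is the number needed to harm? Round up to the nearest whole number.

risk, irrigated plots = 630/3944 = 0.159736
risk, rain-fed plots = 203/2930 = 0.069283
absolute risk difference = 0.090453
1 / 0.090453 = 11.055 → round up → 12

12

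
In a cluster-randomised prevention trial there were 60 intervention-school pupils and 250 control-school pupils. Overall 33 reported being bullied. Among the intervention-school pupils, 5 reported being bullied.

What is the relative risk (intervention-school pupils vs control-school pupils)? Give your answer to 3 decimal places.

0.744

intervention-school pupils without the outcome: 60 − 5 = 55
control-school pupils with the outcome: 33 − 5 = 28
control-school pupils without the outcome: 250 − 28 = 222
risk, intervention-school pupils = 5/60 = 0.0833
risk, control-school pupils = 28/250 = 0.1120
RR = 0.0833 / 0.1120 = 0.744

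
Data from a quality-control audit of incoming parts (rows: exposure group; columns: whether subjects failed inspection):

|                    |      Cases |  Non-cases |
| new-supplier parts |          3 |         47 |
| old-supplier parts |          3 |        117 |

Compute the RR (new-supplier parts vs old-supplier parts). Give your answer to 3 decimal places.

risk, new-supplier parts = 3/50 = 0.06000
risk, old-supplier parts = 3/120 = 0.02500
RR = 0.06000 / 0.02500 = 2.400

2.400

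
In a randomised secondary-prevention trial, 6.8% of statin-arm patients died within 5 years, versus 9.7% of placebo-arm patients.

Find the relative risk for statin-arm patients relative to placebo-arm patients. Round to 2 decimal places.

RR = 0.0680 / 0.0970 = 0.70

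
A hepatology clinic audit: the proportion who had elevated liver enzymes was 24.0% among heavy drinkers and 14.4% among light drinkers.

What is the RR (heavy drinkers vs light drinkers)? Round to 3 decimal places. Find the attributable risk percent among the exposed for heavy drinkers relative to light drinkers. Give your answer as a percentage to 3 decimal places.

RR = 1.667; AR% = 40.000%

RR = 0.2400 / 0.1440 = 1.667
AR% = (0.2400 − 0.1440) / 0.2400 = 0.4000 → 40.000%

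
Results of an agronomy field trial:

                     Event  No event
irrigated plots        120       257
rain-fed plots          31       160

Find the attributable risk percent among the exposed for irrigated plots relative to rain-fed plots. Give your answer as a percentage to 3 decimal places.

49.010%

risk, irrigated plots = 120/377 = 0.3183
risk, rain-fed plots = 31/191 = 0.1623
AR% = (0.3183 − 0.1623) / 0.3183 = 0.4901 → 49.010%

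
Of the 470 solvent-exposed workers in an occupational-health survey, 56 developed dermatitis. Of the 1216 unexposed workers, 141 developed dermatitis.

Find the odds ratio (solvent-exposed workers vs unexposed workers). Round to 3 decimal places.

odds, solvent-exposed workers = 56/414 = 0.1353
odds, unexposed workers = 141/1075 = 0.1312
OR = 0.1353 / 0.1312 = 1.031

1.031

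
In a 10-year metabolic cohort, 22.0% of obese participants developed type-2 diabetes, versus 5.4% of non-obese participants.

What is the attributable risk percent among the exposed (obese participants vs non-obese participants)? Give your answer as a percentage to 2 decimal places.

AR% = (0.2200 − 0.0540) / 0.2200 = 0.7545 → 75.45%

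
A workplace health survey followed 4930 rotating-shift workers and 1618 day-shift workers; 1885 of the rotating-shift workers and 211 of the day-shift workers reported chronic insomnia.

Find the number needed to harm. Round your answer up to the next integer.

4

risk, rotating-shift workers = 1885/4930 = 0.382353
risk, day-shift workers = 211/1618 = 0.130408
absolute risk difference = 0.251945
1 / 0.251945 = 3.969 → round up → 4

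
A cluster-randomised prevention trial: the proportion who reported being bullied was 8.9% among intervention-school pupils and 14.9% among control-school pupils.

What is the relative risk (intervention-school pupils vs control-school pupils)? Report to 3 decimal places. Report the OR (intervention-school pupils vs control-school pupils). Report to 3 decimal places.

RR = 0.597; OR = 0.558

RR = 0.0890 / 0.1490 = 0.597
odds, intervention-school pupils = 0.0890/0.9110 = 0.0977
odds, control-school pupils = 0.1490/0.8510 = 0.1751
OR = 0.0977 / 0.1751 = 0.558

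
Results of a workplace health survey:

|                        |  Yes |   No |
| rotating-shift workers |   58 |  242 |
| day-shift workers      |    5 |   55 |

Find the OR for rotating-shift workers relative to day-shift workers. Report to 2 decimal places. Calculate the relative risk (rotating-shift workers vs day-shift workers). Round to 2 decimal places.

OR = (58 × 55) / (242 × 5) = 3190/1210 ≈ 2.64
risk, rotating-shift workers = 58/300 = 0.1933
risk, day-shift workers = 5/60 = 0.0833
RR = 0.1933 / 0.0833 = 2.32

OR = 2.64; RR = 2.32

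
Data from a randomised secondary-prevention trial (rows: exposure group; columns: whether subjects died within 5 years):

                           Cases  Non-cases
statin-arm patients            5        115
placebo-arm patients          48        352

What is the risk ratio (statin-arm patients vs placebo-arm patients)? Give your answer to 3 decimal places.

risk, statin-arm patients = 5/120 = 0.04167
risk, placebo-arm patients = 48/400 = 0.12000
RR = 0.04167 / 0.12000 = 0.347

0.347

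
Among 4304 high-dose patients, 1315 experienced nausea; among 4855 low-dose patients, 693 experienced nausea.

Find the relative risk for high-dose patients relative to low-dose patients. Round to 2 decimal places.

risk, high-dose patients = 1315/4304 = 0.3055
risk, low-dose patients = 693/4855 = 0.1427
RR = 0.3055 / 0.1427 = 2.14

RR ≈ 2.14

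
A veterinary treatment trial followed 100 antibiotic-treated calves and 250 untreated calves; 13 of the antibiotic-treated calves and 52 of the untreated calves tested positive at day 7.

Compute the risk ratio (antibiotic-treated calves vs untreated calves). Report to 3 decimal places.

0.625

risk, antibiotic-treated calves = 13/100 = 0.1300
risk, untreated calves = 52/250 = 0.2080
RR = 0.1300 / 0.2080 = 0.625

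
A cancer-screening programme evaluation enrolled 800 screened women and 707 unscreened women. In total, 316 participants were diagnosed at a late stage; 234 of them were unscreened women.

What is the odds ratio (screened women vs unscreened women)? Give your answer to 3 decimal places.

OR ≈ 0.231

screened women with the outcome: 316 − 234 = 82
screened women without the outcome: 800 − 82 = 718
unscreened women without the outcome: 707 − 234 = 473
OR = (82 × 473) / (718 × 234) = 38786/168012 ≈ 0.231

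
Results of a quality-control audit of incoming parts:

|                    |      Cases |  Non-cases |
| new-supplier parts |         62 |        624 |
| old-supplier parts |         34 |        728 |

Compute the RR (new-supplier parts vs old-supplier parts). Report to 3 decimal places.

risk, new-supplier parts = 62/686 = 0.09038
risk, old-supplier parts = 34/762 = 0.04462
RR = 0.09038 / 0.04462 = 2.026

RR ≈ 2.026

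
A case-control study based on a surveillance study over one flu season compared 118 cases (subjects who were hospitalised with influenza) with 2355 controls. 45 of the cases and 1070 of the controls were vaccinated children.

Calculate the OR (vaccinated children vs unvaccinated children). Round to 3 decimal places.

odds, vaccinated children = 45/1070 = 0.04206
odds, unvaccinated children = 73/1285 = 0.05681
OR = 0.04206 / 0.05681 = 0.740

OR = 0.740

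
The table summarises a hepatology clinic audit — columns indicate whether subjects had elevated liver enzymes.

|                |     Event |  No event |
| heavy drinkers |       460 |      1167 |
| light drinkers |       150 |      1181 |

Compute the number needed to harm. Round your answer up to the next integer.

6

risk, heavy drinkers = 460/1627 = 0.282729
risk, light drinkers = 150/1331 = 0.112697
absolute risk difference = 0.170032
1 / 0.170032 = 5.881 → round up → 6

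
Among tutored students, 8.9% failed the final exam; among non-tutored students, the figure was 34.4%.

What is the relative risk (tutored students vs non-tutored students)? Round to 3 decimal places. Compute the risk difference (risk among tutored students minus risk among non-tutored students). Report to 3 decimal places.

RR = 0.0890 / 0.3440 = 0.259
risk difference = 0.0890 − 0.3440 = -0.255

RR = 0.259; RD = -0.255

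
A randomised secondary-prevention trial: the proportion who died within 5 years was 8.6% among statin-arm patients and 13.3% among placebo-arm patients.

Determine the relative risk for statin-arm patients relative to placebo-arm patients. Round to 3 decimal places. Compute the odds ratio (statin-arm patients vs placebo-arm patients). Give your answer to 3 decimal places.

RR = 0.647; OR = 0.613

RR = 0.0860 / 0.1330 = 0.647
odds, statin-arm patients = 0.0860/0.9140 = 0.0941
odds, placebo-arm patients = 0.1330/0.8670 = 0.1534
OR = 0.0941 / 0.1534 = 0.613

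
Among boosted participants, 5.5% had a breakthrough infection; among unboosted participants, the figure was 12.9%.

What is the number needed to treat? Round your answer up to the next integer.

absolute risk difference = 0.074000
1 / 0.074000 = 13.514 → round up → 14

NNT = 14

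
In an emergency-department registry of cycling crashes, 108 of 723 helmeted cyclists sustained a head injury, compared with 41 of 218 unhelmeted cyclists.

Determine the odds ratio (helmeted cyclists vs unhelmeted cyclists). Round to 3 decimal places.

OR = (108 × 177) / (615 × 41) = 19116/25215 ≈ 0.758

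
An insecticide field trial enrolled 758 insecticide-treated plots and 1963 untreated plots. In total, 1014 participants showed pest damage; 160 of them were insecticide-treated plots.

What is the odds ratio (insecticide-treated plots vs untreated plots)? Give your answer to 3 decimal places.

insecticide-treated plots without the outcome: 758 − 160 = 598
untreated plots with the outcome: 1014 − 160 = 854
untreated plots without the outcome: 1963 − 854 = 1109
OR = (160 × 1109) / (598 × 854) = 177440/510692 ≈ 0.347

OR: 0.347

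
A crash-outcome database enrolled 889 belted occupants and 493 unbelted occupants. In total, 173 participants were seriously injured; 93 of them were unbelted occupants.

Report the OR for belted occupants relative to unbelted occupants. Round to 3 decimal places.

belted occupants with the outcome: 173 − 93 = 80
belted occupants without the outcome: 889 − 80 = 809
unbelted occupants without the outcome: 493 − 93 = 400
odds, belted occupants = 80/809 = 0.0989
odds, unbelted occupants = 93/400 = 0.2325
OR = 0.0989 / 0.2325 = 0.425

0.425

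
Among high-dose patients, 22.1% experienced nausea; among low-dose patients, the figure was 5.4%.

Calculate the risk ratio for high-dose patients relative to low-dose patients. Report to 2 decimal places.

RR = 0.2210 / 0.0540 = 4.09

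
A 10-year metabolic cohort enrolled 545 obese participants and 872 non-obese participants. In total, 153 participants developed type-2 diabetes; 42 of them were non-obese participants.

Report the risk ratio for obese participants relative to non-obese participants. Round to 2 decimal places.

4.23

obese participants with the outcome: 153 − 42 = 111
obese participants without the outcome: 545 − 111 = 434
non-obese participants without the outcome: 872 − 42 = 830
risk, obese participants = 111/545 = 0.20367
risk, non-obese participants = 42/872 = 0.04817
RR = 0.20367 / 0.04817 = 4.23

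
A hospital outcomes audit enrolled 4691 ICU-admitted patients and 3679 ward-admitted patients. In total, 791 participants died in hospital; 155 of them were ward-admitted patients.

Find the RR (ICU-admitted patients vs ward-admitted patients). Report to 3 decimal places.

ICU-admitted patients with the outcome: 791 − 155 = 636
ICU-admitted patients without the outcome: 4691 − 636 = 4055
ward-admitted patients without the outcome: 3679 − 155 = 3524
risk, ICU-admitted patients = 636/4691 = 0.13558
risk, ward-admitted patients = 155/3679 = 0.04213
RR = 0.13558 / 0.04213 = 3.218

RR ≈ 3.218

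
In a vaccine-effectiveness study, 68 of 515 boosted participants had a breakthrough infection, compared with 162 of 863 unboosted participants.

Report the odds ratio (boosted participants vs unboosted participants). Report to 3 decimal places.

odds, boosted participants = 68/447 = 0.1521
odds, unboosted participants = 162/701 = 0.2311
OR = 0.1521 / 0.2311 = 0.658

OR = 0.658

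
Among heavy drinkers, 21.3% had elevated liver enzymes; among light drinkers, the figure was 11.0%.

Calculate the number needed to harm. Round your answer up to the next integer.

absolute risk difference = 0.103000
1 / 0.103000 = 9.709 → round up → 10

10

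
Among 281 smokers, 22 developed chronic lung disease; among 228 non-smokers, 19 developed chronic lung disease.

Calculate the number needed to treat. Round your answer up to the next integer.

risk, smokers = 22/281 = 0.078292
risk, non-smokers = 19/228 = 0.083333
absolute risk difference = 0.005042
1 / 0.005042 = 198.334 → round up → 199

NNT ≈ 199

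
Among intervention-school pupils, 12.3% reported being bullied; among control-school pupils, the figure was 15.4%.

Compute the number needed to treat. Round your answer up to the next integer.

absolute risk difference = 0.031000
1 / 0.031000 = 32.258 → round up → 33

NNT = 33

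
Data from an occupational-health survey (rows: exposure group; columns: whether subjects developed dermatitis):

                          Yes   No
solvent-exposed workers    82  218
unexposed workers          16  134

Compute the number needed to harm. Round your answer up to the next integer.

NNH: 6

risk, solvent-exposed workers = 82/300 = 0.273333
risk, unexposed workers = 16/150 = 0.106667
absolute risk difference = 0.166667
1 / 0.166667 = 6.000 → round up → 6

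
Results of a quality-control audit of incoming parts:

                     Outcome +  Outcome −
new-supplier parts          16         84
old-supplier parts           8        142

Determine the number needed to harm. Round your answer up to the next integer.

risk, new-supplier parts = 16/100 = 0.160000
risk, old-supplier parts = 8/150 = 0.053333
absolute risk difference = 0.106667
1 / 0.106667 = 9.375 → round up → 10

NNH = 10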